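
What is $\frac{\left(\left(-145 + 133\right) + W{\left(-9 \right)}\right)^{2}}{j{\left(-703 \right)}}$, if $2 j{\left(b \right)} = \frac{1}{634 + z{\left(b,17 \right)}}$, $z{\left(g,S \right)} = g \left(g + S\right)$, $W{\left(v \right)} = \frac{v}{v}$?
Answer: $116859864$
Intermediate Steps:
$W{\left(v \right)} = 1$
$z{\left(g,S \right)} = g \left(S + g\right)$
$j{\left(b \right)} = \frac{1}{2 \left(634 + b \left(17 + b\right)\right)}$
$\frac{\left(\left(-145 + 133\right) + W{\left(-9 \right)}\right)^{2}}{j{\left(-703 \right)}} = \frac{\left(\left(-145 + 133\right) + 1\right)^{2}}{\frac{1}{2} \frac{1}{634 - 703 \left(17 - 703\right)}} = \frac{\left(-12 + 1\right)^{2}}{\frac{1}{2} \frac{1}{634 - -482258}} = \frac{\left(-11\right)^{2}}{\frac{1}{2} \frac{1}{634 + 482258}} = \frac{121}{\frac{1}{2} \cdot \frac{1}{482892}} = 121 \frac{1}{\frac{1}{965784}} = 121 \cdot 965784 = 116859864$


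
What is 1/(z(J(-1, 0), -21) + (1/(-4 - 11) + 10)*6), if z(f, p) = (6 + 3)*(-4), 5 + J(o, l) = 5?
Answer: 5/118 ≈ 0.042373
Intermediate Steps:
J(o, l) = 0 (J(o, l) = -5 + 5 = 0)
z(f, p) = -36 (z(f, p) = 9*(-4) = -36)
1/(z(J(-1, 0), -21) + (1/(-4 - 11) + 10)*6) = 1/(-36 + (1/(-4 - 11) + 10)*6) = 1/(-36 + (1/(-15) + 10)*6) = 1/(-36 + (-1/15 + 10)*6) = 1/(-36 + (149/15)*6) = 1/(-36 + 298/5) = 1/(118/5) = 5/118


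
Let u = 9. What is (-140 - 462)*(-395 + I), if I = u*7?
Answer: 199864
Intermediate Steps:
I = 63 (I = 9*7 = 63)
(-140 - 462)*(-395 + I) = (-140 - 462)*(-395 + 63) = -602*(-332) = 199864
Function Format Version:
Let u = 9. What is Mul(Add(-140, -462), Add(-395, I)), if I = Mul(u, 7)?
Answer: 199864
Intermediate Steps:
I = 63 (I = Mul(9, 7) = 63)
Mul(Add(-140, -462), Add(-395, I)) = Mul(Add(-140, -462), Add(-395, 63)) = Mul(-602, -332) = 199864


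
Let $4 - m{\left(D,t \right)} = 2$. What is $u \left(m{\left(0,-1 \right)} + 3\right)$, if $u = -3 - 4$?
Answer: $-35$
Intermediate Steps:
$m{\left(D,t \right)} = 2$ ($m{\left(D,t \right)} = 4 - 2 = 2$)
$u = -7$ ($u = -3 - 4 = -7$)
$u \left(m{\left(0,-1 \right)} + 3\right) = - 7 \left(2 + 3\right) = \left(-7\right) 5 = -35$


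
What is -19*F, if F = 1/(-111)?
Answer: 19/111 ≈ 0.17117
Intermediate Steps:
F = -1/111 ≈ -0.0090090
-19*F = -19*(-1/111) = 19/111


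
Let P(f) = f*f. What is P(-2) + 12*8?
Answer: 100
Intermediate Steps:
P(f) = f²
P(-2) + 12*8 = (-2)² + 12*8 = 4 + 96 = 100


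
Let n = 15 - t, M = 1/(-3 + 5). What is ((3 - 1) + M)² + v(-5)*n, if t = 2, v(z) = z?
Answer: -235/4 ≈ -58.750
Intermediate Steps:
M = ½ (M = 1/2 = ½ ≈ 0.50000)
n = 13 (n = 15 - 1*2 = 15 - 2 = 13)
((3 - 1) + M)² + v(-5)*n = ((3 - 1) + ½)² - 5*13 = (2 + ½)² - 65 = (5/2)² - 65 = 25/4 - 65 = -235/4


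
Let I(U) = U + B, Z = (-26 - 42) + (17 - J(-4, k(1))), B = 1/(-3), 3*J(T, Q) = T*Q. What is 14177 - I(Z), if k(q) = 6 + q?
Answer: 14219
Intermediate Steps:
J(T, Q) = Q*T/3 (J(T, Q) = (T*Q)/3 = (Q*T)/3 = Q*T/3)
B = -⅓ ≈ -0.33333
Z = -125/3 (Z = (-26 - 42) + (17 - (6 + 1)*(-4)/3) = -68 + (17 - 7*(-4)/3) = -68 + (17 - 1*(-28/3)) = -68 + (17 + 28/3) = -68 + 79/3 = -125/3 ≈ -41.667)
I(U) = -⅓ + U (I(U) = U - ⅓ = -⅓ + U)
14177 - I(Z) = 14177 - (-⅓ - 125/3) = 14177 - 1*(-42) = 14177 + 42 = 14219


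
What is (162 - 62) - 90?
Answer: 10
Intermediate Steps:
(162 - 62) - 90 = 100 - 90 = 10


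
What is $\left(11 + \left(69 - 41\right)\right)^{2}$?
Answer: $1521$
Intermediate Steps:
$\left(11 + \left(69 - 41\right)\right)^{2} = \left(11 + 28\right)^{2} = 39^{2} = 1521$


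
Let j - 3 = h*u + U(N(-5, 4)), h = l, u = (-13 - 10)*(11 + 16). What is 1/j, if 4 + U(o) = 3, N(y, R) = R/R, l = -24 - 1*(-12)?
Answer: 1/7454 ≈ 0.00013416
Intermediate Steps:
u = -621 (u = -23*27 = -621)
l = -12 (l = -24 + 12 = -12)
N(y, R) = 1
U(o) = -1 (U(o) = -4 + 3 = -1)
h = -12
j = 7454 (j = 3 + (-12*(-621) - 1) = 3 + (7452 - 1) = 3 + 7451 = 7454)
1/j = 1/7454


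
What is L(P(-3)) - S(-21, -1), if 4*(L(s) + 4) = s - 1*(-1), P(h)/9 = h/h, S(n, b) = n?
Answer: 39/2 ≈ 19.500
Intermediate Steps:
P(h) = 9 (P(h) = 9*(h/h) = 9*1 = 9)
L(s) = -15/4 + s/4 (L(s) = -4 + (s - 1*(-1))/4 = -4 + (s + 1)/4 = -4 + (1 + s)/4 = -4 + (¼ + s/4) = -15/4 + s/4)
L(P(-3)) - S(-21, -1) = (-15/4 + (¼)*9) - 1*(-21) = (-15/4 + 9/4) + 21 = -3/2 + 21 = 39/2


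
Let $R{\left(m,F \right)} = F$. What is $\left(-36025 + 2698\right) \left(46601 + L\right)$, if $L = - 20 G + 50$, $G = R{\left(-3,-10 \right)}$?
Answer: $-1561403277$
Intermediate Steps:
$G = -10$
$L = 250$ ($L = \left(-20\right) \left(-10\right) + 50 = 200 + 50 = 250$)
$\left(-36025 + 2698\right) \left(46601 + L\right) = \left(-36025 + 2698\right) \left(46601 + 250\right) = \left(-33327\right) 46851 = -1561403277$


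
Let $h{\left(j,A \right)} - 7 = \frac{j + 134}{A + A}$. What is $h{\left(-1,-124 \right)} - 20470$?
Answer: $- \frac{5074957}{248} \approx -20464.0$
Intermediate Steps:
$h{\left(j,A \right)} = 7 + \frac{134 + j}{2 A}$ ($h{\left(j,A \right)} = 7 + \frac{j + 134}{A + A} = 7 + \frac{134 + j}{2 A}$)
$h{\left(-1,-124 \right)} - 20470 = \frac{134 - 1 + 14 \left(-124\right)}{2 \left(-124\right)} - 20470 = \frac{1}{2} \left(- \frac{1}{124}\right) \left(134 - 1 - 1736\right) - 20470 = \frac{1}{2} \left(- \frac{1}{124}\right) \left(-1603\right) - 20470 = \frac{1603}{248} - 20470 = - \frac{5074957}{248}$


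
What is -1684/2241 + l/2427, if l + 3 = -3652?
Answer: -4092641/1812969 ≈ -2.2574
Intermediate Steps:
l = -3655 (l = -3 - 3652 = -3655)
-1684/2241 + l/2427 = -1684/2241 - 3655/2427 = -4092641/1812969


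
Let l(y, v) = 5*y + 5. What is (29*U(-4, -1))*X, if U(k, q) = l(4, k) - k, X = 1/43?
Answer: 841/43 ≈ 19.558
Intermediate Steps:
l(y, v) = 5 + 5*y
X = 1/43 ≈ 0.023256
U(k, q) = 25 - k (U(k, q) = (5 + 5*4) - k = (5 + 20) - k = 25 - k)
(29*U(-4, -1))*X = (29*(25 - 1*(-4)))*(1/43) = (29*(25 + 4))*(1/43) = (29*29)*(1/43) = 841*(1/43) = 841/43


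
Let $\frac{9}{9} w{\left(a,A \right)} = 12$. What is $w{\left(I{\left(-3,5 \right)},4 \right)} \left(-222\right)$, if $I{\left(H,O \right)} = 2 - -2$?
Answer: $-2664$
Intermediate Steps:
$I{\left(H,O \right)} = 4$ ($I{\left(H,O \right)} = 2 + 2 = 4$)
$w{\left(a,A \right)} = 12$
$w{\left(I{\left(-3,5 \right)},4 \right)} \left(-222\right) = 12 \left(-222\right) = -2664$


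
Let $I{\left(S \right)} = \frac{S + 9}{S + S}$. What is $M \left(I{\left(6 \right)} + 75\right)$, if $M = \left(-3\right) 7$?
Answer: $- \frac{6405}{4} \approx -1601.3$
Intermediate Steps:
$I{\left(S \right)} = \frac{9 + S}{2 S}$
$M = -21$
$M \left(I{\left(6 \right)} + 75\right) = - 21 \left(\frac{9 + 6}{2 \cdot 6} + 75\right) = - 21 \left(\frac{1}{2} \cdot \frac{1}{6} \cdot 15 + 75\right) = - 21 \left(\frac{5}{4} + 75\right) = \left(-21\right) \frac{305}{4} = - \frac{6405}{4}$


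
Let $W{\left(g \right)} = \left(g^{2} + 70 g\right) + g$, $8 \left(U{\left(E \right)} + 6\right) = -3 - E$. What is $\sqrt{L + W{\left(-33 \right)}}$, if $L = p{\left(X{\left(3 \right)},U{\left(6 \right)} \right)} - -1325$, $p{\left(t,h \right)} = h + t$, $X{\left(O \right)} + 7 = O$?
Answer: $\frac{\sqrt{958}}{4} \approx 7.7379$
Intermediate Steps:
$U{\left(E \right)} = - \frac{51}{8} - \frac{E}{8}$ ($U{\left(E \right)} = -6 + \frac{-3 - E}{8} = -6 - \left(\frac{3}{8} + \frac{E}{8}\right) = - \frac{51}{8} - \frac{E}{8}$)
$X{\left(O \right)} = -7 + O$
$W{\left(g \right)} = g^{2} + 71 g$
$L = \frac{10511}{8}$ ($L = \left(\left(- \frac{51}{8} - \frac{3}{4}\right) + \left(-7 + 3\right)\right) - -1325 = \left(\left(- \frac{51}{8} - \frac{3}{4}\right) - 4\right) + 1325 = \left(- \frac{57}{8} - 4\right) + 1325 = - \frac{89}{8} + 1325 = \frac{10511}{8} \approx 1313.9$)
$\sqrt{L + W{\left(-33 \right)}} = \sqrt{\frac{10511}{8} - 33 \left(71 - 33\right)} = \sqrt{\frac{10511}{8} - 1254} = \sqrt{\frac{479}{8}} = \frac{\sqrt{958}}{4}$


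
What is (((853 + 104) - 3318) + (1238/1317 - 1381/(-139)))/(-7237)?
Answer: 430220884/1324826931 ≈ 0.32474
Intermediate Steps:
(((853 + 104) - 3318) + (1238/1317 - 1381/(-139)))/(-7237) = ((957 - 3318) + (1238*(1/1317) - 1381*(-1/139)))*(-1/7237) = (-2361 + (1238/1317 + 1381/139))*(-1/7237) = (-2361 + 1990859/183063)*(-1/7237) = -430220884/183063*(-1/7237) = 430220884/1324826931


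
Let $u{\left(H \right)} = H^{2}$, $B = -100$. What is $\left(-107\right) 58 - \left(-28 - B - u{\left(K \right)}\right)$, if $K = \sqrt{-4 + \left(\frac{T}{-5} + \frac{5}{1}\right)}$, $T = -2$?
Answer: $- \frac{31383}{5} \approx -6276.6$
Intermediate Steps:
$K = \frac{\sqrt{35}}{5}$ ($K = \sqrt{-4 + \left(- \frac{2}{-5} + \frac{5}{1}\right)} = \sqrt{-4 + \left(\left(-2\right) \left(- \frac{1}{5}\right) + 5 \cdot 1\right)} = \sqrt{-4 + \left(\frac{2}{5} + 5\right)} = \sqrt{-4 + \frac{27}{5}} = \sqrt{\frac{7}{5}} = \frac{\sqrt{35}}{5} \approx 1.1832$)
$\left(-107\right) 58 - \left(-28 - B - u{\left(K \right)}\right) = \left(-107\right) 58 - \left(-28 + 100 - \frac{7}{5}\right) = -6206 + \left(\frac{7}{5} - \left(-28 + 100\right)\right) = -6206 + \left(\frac{7}{5} - 72\right) = -6206 - \frac{353}{5} = - \frac{31383}{5}$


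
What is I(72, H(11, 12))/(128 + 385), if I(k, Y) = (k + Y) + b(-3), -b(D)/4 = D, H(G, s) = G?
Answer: 5/27 ≈ 0.18519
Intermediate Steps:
b(D) = -4*D
I(k, Y) = 12 + Y + k (I(k, Y) = (k + Y) - 4*(-3) = (Y + k) + 12 = 12 + Y + k)
I(72, H(11, 12))/(128 + 385) = (12 + 11 + 72)/(128 + 385) = 95/513 = (1/513)*95 = 5/27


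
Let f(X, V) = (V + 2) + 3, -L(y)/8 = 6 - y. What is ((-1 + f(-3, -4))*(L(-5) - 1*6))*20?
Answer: 0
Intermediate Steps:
L(y) = -48 + 8*y (L(y) = -8*(6 - y) = -48 + 8*y)
f(X, V) = 5 + V (f(X, V) = (2 + V) + 3 = 5 + V)
((-1 + f(-3, -4))*(L(-5) - 1*6))*20 = ((-1 + (5 - 4))*((-48 + 8*(-5)) - 1*6))*20 = ((-1 + 1)*((-48 - 40) - 6))*20 = (0*(-88 - 6))*20 = (0*(-94))*20 = 0*20 = 0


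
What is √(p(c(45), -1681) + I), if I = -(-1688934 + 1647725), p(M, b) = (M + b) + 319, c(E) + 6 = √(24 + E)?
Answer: √(39841 + √69) ≈ 199.62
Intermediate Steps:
c(E) = -6 + √(24 + E)
p(M, b) = 319 + M + b
I = 41209 (I = -1*(-41209) = 41209)
√(p(c(45), -1681) + I) = √((319 + (-6 + √(24 + 45)) - 1681) + 41209) = √((319 + (-6 + √69) - 1681) + 41209) = √((-1368 + √69) + 41209) = √(39841 + √69)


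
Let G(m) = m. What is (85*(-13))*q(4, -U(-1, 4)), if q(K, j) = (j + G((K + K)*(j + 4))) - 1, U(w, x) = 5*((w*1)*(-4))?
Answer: 164645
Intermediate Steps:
U(w, x) = -20*w (U(w, x) = 5*(w*(-4)) = 5*(-4*w) = -20*w)
q(K, j) = -1 + j + 2*K*(4 + j) (q(K, j) = (j + (K + K)*(j + 4)) - 1 = (j + (2*K)*(4 + j)) - 1 = (j + 2*K*(4 + j)) - 1 = -1 + j + 2*K*(4 + j))
(85*(-13))*q(4, -U(-1, 4)) = (85*(-13))*(-1 - (-20)*(-1) + 2*4*(4 - (-20)*(-1))) = -1105*(-1 - 1*20 + 2*4*(4 - 1*20)) = -1105*(-1 - 20 + 2*4*(4 - 20)) = -1105*(-1 - 20 + 2*4*(-16)) = -1105*(-1 - 20 - 128) = -1105*(-149) = 164645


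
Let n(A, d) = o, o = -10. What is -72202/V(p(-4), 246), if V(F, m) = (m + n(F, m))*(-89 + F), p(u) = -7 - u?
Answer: 36101/10856 ≈ 3.3254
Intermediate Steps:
n(A, d) = -10
V(F, m) = (-89 + F)*(-10 + m) (V(F, m) = (m - 10)*(-89 + F) = (-10 + m)*(-89 + F) = (-89 + F)*(-10 + m))
-72202/V(p(-4), 246) = -72202/(890 - 89*246 - 10*(-7 - 1*(-4)) + (-7 - 1*(-4))*246) = -72202/(890 - 21894 - 10*(-7 + 4) + (-7 + 4)*246) = -72202/(890 - 21894 - 10*(-3) - 3*246) = -72202/(890 - 21894 + 30 - 738) = -72202/(-21712) = -72202*(-1/21712) = 36101/10856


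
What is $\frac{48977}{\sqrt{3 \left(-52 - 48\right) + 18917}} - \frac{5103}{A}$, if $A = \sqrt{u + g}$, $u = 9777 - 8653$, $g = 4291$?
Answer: $- \frac{1701 \sqrt{15}}{95} + \frac{48977 \sqrt{18617}}{18617} \approx 289.61$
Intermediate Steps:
$u = 1124$
$A = 19 \sqrt{15}$ ($A = \sqrt{1124 + 4291} = \sqrt{5415} = 19 \sqrt{15} \approx 73.587$)
$\frac{48977}{\sqrt{3 \left(-52 - 48\right) + 18917}} - \frac{5103}{A} = \frac{48977}{\sqrt{3 \left(-52 - 48\right) + 18917}} - \frac{5103}{19 \sqrt{15}} = \frac{48977}{\sqrt{3 \left(-100\right) + 18917}} - 5103 \frac{\sqrt{15}}{285} = \frac{48977}{\sqrt{-300 + 18917}} - \frac{1701 \sqrt{15}}{95} = \frac{48977}{\sqrt{18617}} - \frac{1701 \sqrt{15}}{95} = 48977 \frac{\sqrt{18617}}{18617} - \frac{1701 \sqrt{15}}{95} = \frac{48977 \sqrt{18617}}{18617} - \frac{1701 \sqrt{15}}{95} = - \frac{1701 \sqrt{15}}{95} + \frac{48977 \sqrt{18617}}{18617}$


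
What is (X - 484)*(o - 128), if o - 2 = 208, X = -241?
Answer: -59450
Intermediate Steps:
o = 210 (o = 2 + 208 = 210)
(X - 484)*(o - 128) = (-241 - 484)*(210 - 128) = -725*82 = -59450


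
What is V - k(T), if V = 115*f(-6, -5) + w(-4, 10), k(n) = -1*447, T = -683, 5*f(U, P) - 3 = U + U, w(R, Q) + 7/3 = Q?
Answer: 743/3 ≈ 247.67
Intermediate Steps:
w(R, Q) = -7/3 + Q
f(U, P) = ⅗ + 2*U/5 (f(U, P) = ⅗ + (U + U)/5 = ⅗ + (2*U)/5 = ⅗ + 2*U/5)
k(n) = -447
V = -598/3 (V = 115*(⅗ + (⅖)*(-6)) + (-7/3 + 10) = 115*(⅗ - 12/5) + 23/3 = 115*(-9/5) + 23/3 = -207 + 23/3 = -598/3 ≈ -199.33)
V - k(T) = -598/3 - 1*(-447) = -598/3 + 447 = 743/3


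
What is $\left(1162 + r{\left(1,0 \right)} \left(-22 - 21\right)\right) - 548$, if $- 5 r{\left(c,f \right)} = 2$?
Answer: $\frac{3156}{5} \approx 631.2$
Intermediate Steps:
$r{\left(c,f \right)} = - \frac{2}{5}$ ($r{\left(c,f \right)} = \left(- \frac{1}{5}\right) 2 = - \frac{2}{5}$)
$\left(1162 + r{\left(1,0 \right)} \left(-22 - 21\right)\right) - 548 = \left(1162 - \frac{2 \left(-22 - 21\right)}{5}\right) - 548 = \left(1162 - - \frac{86}{5}\right) - 548 = \left(1162 + \frac{86}{5}\right) - 548 = \frac{5896}{5} - 548 = \frac{3156}{5}$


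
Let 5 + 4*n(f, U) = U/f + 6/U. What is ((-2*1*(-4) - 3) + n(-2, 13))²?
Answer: 54289/10816 ≈ 5.0193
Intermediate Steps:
n(f, U) = -5/4 + 3/(2*U) + U/(4*f) (n(f, U) = -5/4 + (U/f + 6/U)/4 = -5/4 + (6/U + U/f)/4 = -5/4 + (3/(2*U) + U/(4*f)) = -5/4 + 3/(2*U) + U/(4*f))
((-2*1*(-4) - 3) + n(-2, 13))² = ((-2*1*(-4) - 3) + (-5/4 + (3/2)/13 + (¼)*13/(-2)))² = ((-2*(-4) - 3) + (-5/4 + (3/2)*(1/13) + (¼)*13*(-½)))² = ((8 - 3) + (-5/4 + 3/26 - 13/8))² = (5 - 287/104)² = (233/104)² = 54289/10816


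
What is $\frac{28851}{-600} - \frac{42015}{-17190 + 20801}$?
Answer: $- \frac{43129987}{722200} \approx -59.72$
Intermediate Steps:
$\frac{28851}{-600} - \frac{42015}{-17190 + 20801} = 28851 \left(- \frac{1}{600}\right) - \frac{42015}{3611} = - \frac{9617}{200} - \frac{42015}{3611} = - \frac{43129987}{722200}$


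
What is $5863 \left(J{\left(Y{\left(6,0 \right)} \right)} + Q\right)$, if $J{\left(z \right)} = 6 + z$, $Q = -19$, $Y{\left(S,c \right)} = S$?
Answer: $-41041$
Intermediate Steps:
$5863 \left(J{\left(Y{\left(6,0 \right)} \right)} + Q\right) = 5863 \left(\left(6 + 6\right) - 19\right) = 5863 \left(12 - 19\right) = 5863 \left(-7\right) = -41041$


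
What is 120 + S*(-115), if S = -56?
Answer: 6560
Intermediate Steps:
120 + S*(-115) = 120 - 56*(-115) = 120 + 6440 = 6560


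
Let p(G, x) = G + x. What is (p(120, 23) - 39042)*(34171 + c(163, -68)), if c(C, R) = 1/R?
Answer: -90386766673/68 ≈ -1.3292e+9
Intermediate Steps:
(p(120, 23) - 39042)*(34171 + c(163, -68)) = ((120 + 23) - 39042)*(34171 + 1/(-68)) = (143 - 39042)*(34171 - 1/68) = -38899*2323627/68 = -90386766673/68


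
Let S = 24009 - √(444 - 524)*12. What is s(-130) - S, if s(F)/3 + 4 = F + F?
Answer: -24801 + 48*I*√5 ≈ -24801.0 + 107.33*I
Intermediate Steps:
s(F) = -12 + 6*F (s(F) = -12 + 3*(F + F) = -12 + 3*(2*F) = -12 + 6*F)
S = 24009 - 48*I*√5 (S = 24009 - √(-80)*12 = 24009 - 4*I*√5*12 = 24009 - 48*I*√5 ≈ 24009.0 - 107.33*I)
s(-130) - S = (-12 + 6*(-130)) - (24009 - 48*I*√5) = (-12 - 780) + (-24009 + 48*I*√5) = -792 + (-24009 + 48*I*√5) = -24801 + 48*I*√5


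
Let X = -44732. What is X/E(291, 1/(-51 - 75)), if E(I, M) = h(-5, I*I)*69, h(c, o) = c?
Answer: 44732/345 ≈ 129.66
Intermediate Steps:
E(I, M) = -345 (E(I, M) = -5*69 = -345)
X/E(291, 1/(-51 - 75)) = -44732/(-345) = -44732*(-1/345) = 44732/345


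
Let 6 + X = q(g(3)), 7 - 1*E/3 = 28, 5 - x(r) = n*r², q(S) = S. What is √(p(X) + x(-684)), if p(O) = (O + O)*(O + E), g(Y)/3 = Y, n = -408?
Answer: √190884893 ≈ 13816.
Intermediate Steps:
g(Y) = 3*Y
x(r) = 5 + 408*r² (x(r) = 5 - (-408)*r² = 5 + 408*r²)
E = -63 (E = 21 - 3*28 = 21 - 84 = -63)
X = 3 (X = -6 + 3*3 = -6 + 9 = 3)
p(O) = 2*O*(-63 + O) (p(O) = (O + O)*(O - 63) = (2*O)*(-63 + O) = 2*O*(-63 + O))
√(p(X) + x(-684)) = √(2*3*(-63 + 3) + (5 + 408*(-684)²)) = √(2*3*(-60) + (5 + 408*467856)) = √(-360 + (5 + 190885248)) = √(-360 + 190885253) = √190884893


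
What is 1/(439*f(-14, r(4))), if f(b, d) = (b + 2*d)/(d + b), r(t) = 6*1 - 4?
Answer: 6/2195 ≈ 0.0027335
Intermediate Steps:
r(t) = 2 (r(t) = 6 - 4 = 2)
f(b, d) = (b + 2*d)/(b + d)
1/(439*f(-14, r(4))) = 1/(439*(((-14 + 2*2)/(-14 + 2)))) = 1/(439*(((-14 + 4)/(-12)))) = 1/(439*((-1/12*(-10)))) = 1/(439*(5/6)) = (1/439)*(6/5) = 6/2195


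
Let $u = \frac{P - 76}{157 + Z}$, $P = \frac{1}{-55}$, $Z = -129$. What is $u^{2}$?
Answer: $\frac{17480761}{2371600} \approx 7.3709$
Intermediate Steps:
$P = - \frac{1}{55} \approx -0.018182$
$u = - \frac{4181}{1540}$ ($u = \frac{- \frac{1}{55} - 76}{157 - 129} = - \frac{4181}{55 \cdot 28} = \left(- \frac{4181}{55}\right) \frac{1}{28} = - \frac{4181}{1540} \approx -2.7149$)
$u^{2} = \left(- \frac{4181}{1540}\right)^{2} = \frac{17480761}{2371600}$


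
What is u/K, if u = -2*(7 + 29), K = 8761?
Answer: -72/8761 ≈ -0.0082182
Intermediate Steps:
u = -72 (u = -2*36 = -72)
u/K = -72/8761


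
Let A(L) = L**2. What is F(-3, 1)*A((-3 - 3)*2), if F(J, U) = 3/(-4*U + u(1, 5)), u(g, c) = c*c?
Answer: 144/7 ≈ 20.571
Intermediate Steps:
u(g, c) = c**2
F(J, U) = 3/(25 - 4*U) (F(J, U) = 3/(-4*U + 5**2) = 3/(-4*U + 25) = 3/(25 - 4*U))
F(-3, 1)*A((-3 - 3)*2) = (-3/(-25 + 4*1))*((-3 - 3)*2)**2 = (-3/(-25 + 4))*(-6*2)**2 = -3/(-21)*(-12)**2 = -3*(-1/21)*144 = (1/7)*144 = 144/7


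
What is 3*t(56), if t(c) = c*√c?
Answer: 336*√14 ≈ 1257.2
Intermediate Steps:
t(c) = c^(3/2)
3*t(56) = 3*56^(3/2) = 3*(112*√14) = 336*√14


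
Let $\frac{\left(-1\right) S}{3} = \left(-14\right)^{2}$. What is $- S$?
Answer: $588$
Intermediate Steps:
$S = -588$ ($S = - 3 \left(-14\right)^{2} = \left(-3\right) 196 = -588$)
$- S = \left(-1\right) \left(-588\right) = 588$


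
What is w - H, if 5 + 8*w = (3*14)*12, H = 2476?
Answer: -19309/8 ≈ -2413.6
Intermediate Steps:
w = 499/8 (w = -5/8 + ((3*14)*12)/8 = -5/8 + (42*12)/8 = -5/8 + (1/8)*504 = -5/8 + 63 = 499/8 ≈ 62.375)
w - H = 499/8 - 1*2476 = 499/8 - 2476 = -19309/8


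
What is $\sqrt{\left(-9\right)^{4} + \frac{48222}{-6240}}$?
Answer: $\frac{3 \sqrt{49222355}}{260} \approx 80.952$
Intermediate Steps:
$\sqrt{\left(-9\right)^{4} + \frac{48222}{-6240}} = \sqrt{6561 + 48222 \left(- \frac{1}{6240}\right)} = \sqrt{6561 - \frac{8037}{1040}} = \sqrt{\frac{6815403}{1040}} = \frac{3 \sqrt{49222355}}{260}$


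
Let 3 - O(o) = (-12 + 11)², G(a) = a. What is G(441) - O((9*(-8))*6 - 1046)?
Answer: 439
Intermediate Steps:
O(o) = 2 (O(o) = 3 - (-12 + 11)² = 3 - 1*(-1)² = 3 - 1*1 = 3 - 1 = 2)
G(441) - O((9*(-8))*6 - 1046) = 441 - 1*2 = 441 - 2 = 439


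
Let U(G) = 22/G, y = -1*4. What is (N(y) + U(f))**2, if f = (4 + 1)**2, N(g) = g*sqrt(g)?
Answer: -39516/625 - 352*I/25 ≈ -63.226 - 14.08*I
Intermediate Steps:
y = -4
N(g) = g**(3/2)
f = 25 (f = 5**2 = 25)
(N(y) + U(f))**2 = ((-4)**(3/2) + 22/25)**2 = (-8*I + 22*(1/25))**2 = (-8*I + 22/25)**2 = (22/25 - 8*I)**2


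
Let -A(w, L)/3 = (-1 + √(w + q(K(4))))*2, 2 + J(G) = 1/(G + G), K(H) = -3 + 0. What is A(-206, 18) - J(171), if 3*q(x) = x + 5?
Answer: 2735/342 - 4*I*√462 ≈ 7.9971 - 85.977*I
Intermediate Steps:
K(H) = -3
q(x) = 5/3 + x/3 (q(x) = (x + 5)/3 = (5 + x)/3 = 5/3 + x/3)
J(G) = -2 + 1/(2*G) (J(G) = -2 + 1/(G + G) = -2 + 1/(2*G))
A(w, L) = 6 - 6*√(⅔ + w) (A(w, L) = -3*(-1 + √(w + (5/3 + (⅓)*(-3))))*2 = -3*(-1 + √(w + (5/3 - 1)))*2 = -3*(-1 + √(w + ⅔))*2 = -3*(-1 + √(⅔ + w))*2 = -3*(-2 + 2*√(⅔ + w)) = 6 - 6*√(⅔ + w))
A(-206, 18) - J(171) = (6 - 2*√(6 + 9*(-206))) - (-2 + (½)/171) = (6 - 2*√(6 - 1854)) - (-2 + (½)*(1/171)) = (6 - 4*I*√462) - (-2 + 1/342) = (6 - 4*I*√462) - 1*(-683/342) = (6 - 4*I*√462) + 683/342 = 2735/342 - 4*I*√462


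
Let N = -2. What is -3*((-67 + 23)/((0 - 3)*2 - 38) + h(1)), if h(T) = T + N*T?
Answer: 0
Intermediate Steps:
h(T) = -T (h(T) = T - 2*T = -T)
-3*((-67 + 23)/((0 - 3)*2 - 38) + h(1)) = -3*((-67 + 23)/((0 - 3)*2 - 38) - 1*1) = -3*(-44/(-3*2 - 38) - 1) = -3*(-44/(-6 - 38) - 1) = -3*(-44/(-44) - 1) = -3*(-44*(-1/44) - 1) = -3*(1 - 1) = -3*0 = 0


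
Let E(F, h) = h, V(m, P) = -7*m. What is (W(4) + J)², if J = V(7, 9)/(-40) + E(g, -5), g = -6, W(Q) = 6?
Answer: 7921/1600 ≈ 4.9506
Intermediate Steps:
J = -151/40 (J = -7*7/(-40) - 5 = -49*(-1/40) - 5 = 49/40 - 5 = -151/40 ≈ -3.7750)
(W(4) + J)² = (6 - 151/40)² = (89/40)² = 7921/1600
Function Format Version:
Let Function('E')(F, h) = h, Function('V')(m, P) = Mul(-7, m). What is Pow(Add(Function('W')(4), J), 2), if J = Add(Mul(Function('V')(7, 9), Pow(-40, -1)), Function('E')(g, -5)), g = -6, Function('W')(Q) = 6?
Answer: Rational(7921, 1600) ≈ 4.9506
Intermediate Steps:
J = Rational(-151, 40) (J = Add(Mul(Mul(-7, 7), Pow(-40, -1)), -5) = Add(Mul(-49, Rational(-1, 40)), -5) = Add(Rational(49, 40), -5) = Rational(-151, 40) ≈ -3.7750)
Pow(Add(Function('W')(4), J), 2) = Pow(Add(6, Rational(-151, 40)), 2) = Pow(Rational(89, 40), 2) = Rational(7921, 1600)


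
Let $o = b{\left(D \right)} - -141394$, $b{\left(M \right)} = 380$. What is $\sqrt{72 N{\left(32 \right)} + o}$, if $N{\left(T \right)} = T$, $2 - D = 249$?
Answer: $\sqrt{144078} \approx 379.58$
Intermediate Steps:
$D = -247$ ($D = 2 - 249 = -247$)
$o = 141774$ ($o = 380 - -141394 = 380 + 141394 = 141774$)
$\sqrt{72 N{\left(32 \right)} + o} = \sqrt{72 \cdot 32 + 141774} = \sqrt{2304 + 141774} = \sqrt{144078}$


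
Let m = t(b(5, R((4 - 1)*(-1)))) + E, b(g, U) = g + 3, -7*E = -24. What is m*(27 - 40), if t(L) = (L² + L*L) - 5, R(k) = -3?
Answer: -11505/7 ≈ -1643.6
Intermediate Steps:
E = 24/7 (E = -⅐*(-24) = 24/7 ≈ 3.4286)
b(g, U) = 3 + g
t(L) = -5 + 2*L² (t(L) = (L² + L²) - 5 = 2*L² - 5 = -5 + 2*L²)
m = 885/7 (m = (-5 + 2*(3 + 5)²) + 24/7 = (-5 + 2*8²) + 24/7 = (-5 + 2*64) + 24/7 = (-5 + 128) + 24/7 = 123 + 24/7 = 885/7 ≈ 126.43)
m*(27 - 40) = 885*(27 - 40)/7 = (885/7)*(-13) = -11505/7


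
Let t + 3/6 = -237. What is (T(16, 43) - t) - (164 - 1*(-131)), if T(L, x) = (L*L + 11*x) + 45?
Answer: 1433/2 ≈ 716.50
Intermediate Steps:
t = -475/2 (t = -½ - 237 = -475/2 ≈ -237.50)
T(L, x) = 45 + L² + 11*x (T(L, x) = (L² + 11*x) + 45 = 45 + L² + 11*x)
(T(16, 43) - t) - (164 - 1*(-131)) = ((45 + 16² + 11*43) - 1*(-475/2)) - (164 - 1*(-131)) = ((45 + 256 + 473) + 475/2) - (164 + 131) = (774 + 475/2) - 1*295 = 2023/2 - 295 = 1433/2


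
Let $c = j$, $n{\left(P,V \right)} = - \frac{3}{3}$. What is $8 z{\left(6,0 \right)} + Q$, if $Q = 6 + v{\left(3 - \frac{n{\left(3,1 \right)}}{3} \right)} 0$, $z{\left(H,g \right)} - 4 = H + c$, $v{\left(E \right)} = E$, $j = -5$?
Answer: $46$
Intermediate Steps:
$n{\left(P,V \right)} = -1$ ($n{\left(P,V \right)} = \left(-3\right) \frac{1}{3} = -1$)
$c = -5$
$z{\left(H,g \right)} = -1 + H$ ($z{\left(H,g \right)} = 4 + \left(H - 5\right) = 4 + \left(-5 + H\right) = -1 + H$)
$Q = 6$ ($Q = 6 + \left(3 - - \frac{1}{3}\right) 0 = 6 + \left(3 + \frac{1}{3}\right) 0 = 6 + \frac{10}{3} \cdot 0 = 6 + 0 = 6$)
$8 z{\left(6,0 \right)} + Q = 8 \left(-1 + 6\right) + 6 = 8 \cdot 5 + 6 = 40 + 6 = 46$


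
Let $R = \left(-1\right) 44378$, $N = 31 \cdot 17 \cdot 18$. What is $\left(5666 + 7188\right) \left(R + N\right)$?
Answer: $-448501768$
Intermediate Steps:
$N = 9486$ ($N = 527 \cdot 18 = 9486$)
$R = -44378$
$\left(5666 + 7188\right) \left(R + N\right) = \left(5666 + 7188\right) \left(-44378 + 9486\right) = 12854 \left(-34892\right) = -448501768$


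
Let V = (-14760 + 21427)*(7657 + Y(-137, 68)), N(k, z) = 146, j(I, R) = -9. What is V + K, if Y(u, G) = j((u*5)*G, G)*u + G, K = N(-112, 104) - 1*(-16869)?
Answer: 59740001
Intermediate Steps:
K = 17015 (K = 146 - 1*(-16869) = 146 + 16869 = 17015)
Y(u, G) = G - 9*u (Y(u, G) = -9*u + G = G - 9*u)
V = 59722986 (V = (-14760 + 21427)*(7657 + (68 - 9*(-137))) = 6667*(7657 + (68 + 1233)) = 6667*(7657 + 1301) = 6667*8958 = 59722986)
V + K = 59722986 + 17015 = 59740001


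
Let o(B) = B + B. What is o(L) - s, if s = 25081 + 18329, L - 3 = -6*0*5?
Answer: -43404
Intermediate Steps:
L = 3 (L = 3 - 6*0*5 = 3 + 0*5 = 3 + 0 = 3)
s = 43410
o(B) = 2*B
o(L) - s = 2*3 - 1*43410 = 6 - 43410 = -43404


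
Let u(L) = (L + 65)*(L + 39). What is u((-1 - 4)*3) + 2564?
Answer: 3764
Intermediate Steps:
u(L) = (39 + L)*(65 + L) (u(L) = (65 + L)*(39 + L) = (39 + L)*(65 + L))
u((-1 - 4)*3) + 2564 = (2535 + ((-1 - 4)*3)**2 + 104*((-1 - 4)*3)) + 2564 = (2535 + (-5*3)**2 + 104*(-5*3)) + 2564 = (2535 + (-15)**2 + 104*(-15)) + 2564 = (2535 + 225 - 1560) + 2564 = 1200 + 2564 = 3764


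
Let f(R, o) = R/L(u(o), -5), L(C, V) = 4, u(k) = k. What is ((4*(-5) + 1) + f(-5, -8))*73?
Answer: -5913/4 ≈ -1478.3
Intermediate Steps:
f(R, o) = R/4
((4*(-5) + 1) + f(-5, -8))*73 = ((4*(-5) + 1) + (¼)*(-5))*73 = ((-20 + 1) - 5/4)*73 = (-19 - 5/4)*73 = -81/4*73 = -5913/4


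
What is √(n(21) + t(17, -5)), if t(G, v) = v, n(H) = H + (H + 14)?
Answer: √51 ≈ 7.1414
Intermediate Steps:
n(H) = 14 + 2*H (n(H) = H + (14 + H) = 14 + 2*H)
√(n(21) + t(17, -5)) = √((14 + 2*21) - 5) = √((14 + 42) - 5) = √(56 - 5) = √51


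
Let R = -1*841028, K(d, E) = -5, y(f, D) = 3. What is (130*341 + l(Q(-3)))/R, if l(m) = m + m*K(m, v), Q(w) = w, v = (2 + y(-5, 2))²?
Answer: -22171/420514 ≈ -0.052724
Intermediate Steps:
v = 25 (v = (2 + 3)² = 5² = 25)
R = -841028
l(m) = -4*m (l(m) = m + m*(-5) = m - 5*m = -4*m)
(130*341 + l(Q(-3)))/R = (130*341 - 4*(-3))/(-841028) = (44330 + 12)*(-1/841028) = 44342*(-1/841028) = -22171/420514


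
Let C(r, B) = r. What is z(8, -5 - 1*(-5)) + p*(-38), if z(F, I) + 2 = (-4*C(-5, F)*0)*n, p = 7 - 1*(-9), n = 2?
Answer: -610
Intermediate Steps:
p = 16 (p = 7 + 9 = 16)
z(F, I) = -2 (z(F, I) = -2 + (-4*(-5)*0)*2 = -2 + (20*0)*2 = -2 + 0*2 = -2 + 0 = -2)
z(8, -5 - 1*(-5)) + p*(-38) = -2 + 16*(-38) = -2 - 608 = -610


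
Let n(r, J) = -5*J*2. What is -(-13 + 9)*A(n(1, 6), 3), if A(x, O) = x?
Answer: -240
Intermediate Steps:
n(r, J) = -10*J
-(-13 + 9)*A(n(1, 6), 3) = -(-13 + 9)*(-10*6) = -(-4)*(-60) = -1*240 = -240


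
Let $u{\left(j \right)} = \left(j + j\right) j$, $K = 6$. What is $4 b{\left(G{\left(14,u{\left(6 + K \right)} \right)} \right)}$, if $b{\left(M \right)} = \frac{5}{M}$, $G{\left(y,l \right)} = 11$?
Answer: $\frac{20}{11} \approx 1.8182$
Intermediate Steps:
$u{\left(j \right)} = 2 j^{2}$ ($u{\left(j \right)} = 2 j j = 2 j^{2}$)
$4 b{\left(G{\left(14,u{\left(6 + K \right)} \right)} \right)} = 4 \cdot \frac{5}{11} = \frac{20}{11}$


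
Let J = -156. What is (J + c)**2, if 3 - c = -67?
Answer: 7396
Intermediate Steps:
c = 70 (c = 3 - 1*(-67) = 3 + 67 = 70)
(J + c)**2 = (-156 + 70)**2 = (-86)**2 = 7396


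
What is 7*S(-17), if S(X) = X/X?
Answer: 7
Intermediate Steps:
S(X) = 1
7*S(-17) = 7*1 = 7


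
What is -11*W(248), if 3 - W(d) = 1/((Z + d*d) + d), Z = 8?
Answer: -2038069/61760 ≈ -33.000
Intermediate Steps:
W(d) = 3 - 1/(8 + d + d**2) (W(d) = 3 - 1/((8 + d*d) + d) = 3 - 1/((8 + d**2) + d) = 3 - 1/(8 + d + d**2))
-11*W(248) = -11*(23 + 3*248 + 3*248**2)/(8 + 248 + 248**2) = -11*(23 + 744 + 3*61504)/(8 + 248 + 61504) = -11*(23 + 744 + 184512)/61760 = -11*185279/61760 = -2038069/61760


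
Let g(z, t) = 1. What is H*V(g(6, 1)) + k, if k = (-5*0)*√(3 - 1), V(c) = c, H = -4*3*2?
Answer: -24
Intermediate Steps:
H = -24 (H = -12*2 = -24)
k = 0 (k = 0*√2 = 0)
H*V(g(6, 1)) + k = -24*1 + 0 = -24 + 0 = -24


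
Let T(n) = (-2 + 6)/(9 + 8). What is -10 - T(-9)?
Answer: -174/17 ≈ -10.235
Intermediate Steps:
T(n) = 4/17
-10 - T(-9) = -10 - 1*4/17 = -10 - 4/17 = -174/17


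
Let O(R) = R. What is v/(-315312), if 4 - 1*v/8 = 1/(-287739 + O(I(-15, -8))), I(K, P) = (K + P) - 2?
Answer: -1151057/11341930296 ≈ -0.00010149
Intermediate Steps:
I(K, P) = -2 + K + P
v = 2302114/71941 (v = 32 - 8/(-287739 + (-2 - 15 - 8)) = 32 - 8/(-287739 - 25) = 32 - 8/(-287764) = 32 - 8*(-1/287764) = 32 + 2/71941 = 2302114/71941 ≈ 32.000)
v/(-315312) = (2302114/71941)/(-315312) = (2302114/71941)*(-1/315312) = -1151057/11341930296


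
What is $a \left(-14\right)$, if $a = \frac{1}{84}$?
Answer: $- \frac{1}{6} \approx -0.16667$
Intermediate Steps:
$a = \frac{1}{84} \approx 0.011905$
$a \left(-14\right) = \frac{1}{84} \left(-14\right) = - \frac{1}{6}$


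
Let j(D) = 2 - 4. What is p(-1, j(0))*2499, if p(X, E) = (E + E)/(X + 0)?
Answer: 9996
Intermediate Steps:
j(D) = -2
p(X, E) = 2*E/X (p(X, E) = (2*E)/X = 2*E/X)
p(-1, j(0))*2499 = (2*(-2)/(-1))*2499 = (2*(-2)*(-1))*2499 = 4*2499 = 9996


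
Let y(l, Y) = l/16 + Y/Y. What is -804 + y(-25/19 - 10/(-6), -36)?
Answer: -183079/228 ≈ -802.98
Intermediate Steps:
y(l, Y) = 1 + l/16 (y(l, Y) = l*(1/16) + 1 = l/16 + 1 = 1 + l/16)
-804 + y(-25/19 - 10/(-6), -36) = -804 + (1 + (-25/19 - 10/(-6))/16) = -804 + (1 + (-25*1/19 - 10*(-⅙))/16) = -804 + (1 + (-25/19 + 5/3)/16) = -804 + (1 + (1/16)*(20/57)) = -804 + (1 + 5/228) = -804 + 233/228 = -183079/228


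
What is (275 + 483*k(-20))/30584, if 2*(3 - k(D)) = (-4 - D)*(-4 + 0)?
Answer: 4295/7646 ≈ 0.56173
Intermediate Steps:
k(D) = -5 - 2*D (k(D) = 3 - (-4 - D)*(-4 + 0)/2 = 3 - (-4 - D)*(-4)/2 = 3 - (16 + 4*D)/2 = 3 + (-8 - 2*D) = -5 - 2*D)
(275 + 483*k(-20))/30584 = (275 + 483*(-5 - 2*(-20)))/30584 = (275 + 483*(-5 + 40))*(1/30584) = (275 + 483*35)*(1/30584) = (275 + 16905)*(1/30584) = 17180*(1/30584) = 4295/7646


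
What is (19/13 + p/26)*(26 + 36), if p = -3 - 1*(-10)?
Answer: 1395/13 ≈ 107.31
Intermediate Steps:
p = 7 (p = -3 + 10 = 7)
(19/13 + p/26)*(26 + 36) = (19/13 + 7/26)*(26 + 36) = (19*(1/13) + 7*(1/26))*62 = (19/13 + 7/26)*62 = (45/26)*62 = 1395/13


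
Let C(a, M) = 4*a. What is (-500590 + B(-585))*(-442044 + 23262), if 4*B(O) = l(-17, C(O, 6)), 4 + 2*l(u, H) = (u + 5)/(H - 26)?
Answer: 419276581011/2 ≈ 2.0964e+11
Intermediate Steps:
l(u, H) = -2 + (5 + u)/(2*(-26 + H)) (l(u, H) = -2 + ((u + 5)/(H - 26))/2 = -2 + ((5 + u)/(-26 + H))/2 = -2 + (5 + u)/(2*(-26 + H)))
B(O) = (92 - 16*O)/(8*(-26 + 4*O)) (B(O) = ((109 - 17 - 16*O)/(2*(-26 + 4*O)))/4 = ((92 - 16*O)/(2*(-26 + 4*O)))/4 = (92 - 16*O)/(8*(-26 + 4*O)))
(-500590 + B(-585))*(-442044 + 23262) = (-500590 + (23 - 4*(-585))/(4*(-13 + 2*(-585))))*(-442044 + 23262) = (-500590 + (23 + 2340)/(4*(-13 - 1170)))*(-418782) = (-500590 + (¼)*2363/(-1183))*(-418782) = (-500590 + (¼)*(-1/1183)*2363)*(-418782) = (-500590 - 2363/4732)*(-418782) = -2368794243/4732*(-418782) = 419276581011/2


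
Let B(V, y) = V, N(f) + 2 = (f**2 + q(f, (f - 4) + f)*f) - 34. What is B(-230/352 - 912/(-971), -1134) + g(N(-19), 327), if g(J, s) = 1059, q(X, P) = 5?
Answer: 181027711/170896 ≈ 1059.3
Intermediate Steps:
N(f) = -36 + f**2 + 5*f (N(f) = -2 + ((f**2 + 5*f) - 34) = -2 + (-34 + f**2 + 5*f) = -36 + f**2 + 5*f)
B(-230/352 - 912/(-971), -1134) + g(N(-19), 327) = (-230/352 - 912/(-971)) + 1059 = (-230*1/352 - 912*(-1/971)) + 1059 = (-115/176 + 912/971) + 1059 = 48847/170896 + 1059 = 181027711/170896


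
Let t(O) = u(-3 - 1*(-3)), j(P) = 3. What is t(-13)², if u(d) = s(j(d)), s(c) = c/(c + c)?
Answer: ¼ ≈ 0.25000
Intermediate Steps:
s(c) = ½ (s(c) = c/((2*c)) = (1/(2*c))*c = ½)
u(d) = ½
t(O) = ½
t(-13)² = (½)² = ¼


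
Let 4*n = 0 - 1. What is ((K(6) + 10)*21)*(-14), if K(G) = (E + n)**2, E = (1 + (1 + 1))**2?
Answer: -203595/8 ≈ -25449.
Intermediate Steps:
n = -1/4 (n = (0 - 1)/4 = (1/4)*(-1) = -1/4 ≈ -0.25000)
E = 9 (E = (1 + 2)**2 = 3**2 = 9)
K(G) = 1225/16 (K(G) = (9 - 1/4)**2 = (35/4)**2 = 1225/16)
((K(6) + 10)*21)*(-14) = ((1225/16 + 10)*21)*(-14) = ((1385/16)*21)*(-14) = (29085/16)*(-14) = -203595/8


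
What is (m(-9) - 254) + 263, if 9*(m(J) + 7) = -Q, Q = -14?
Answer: 32/9 ≈ 3.5556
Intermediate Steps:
m(J) = -49/9 (m(J) = -7 + (-1*(-14))/9 = -7 + (⅑)*14 = -7 + 14/9 = -49/9)
(m(-9) - 254) + 263 = (-49/9 - 254) + 263 = -2335/9 + 263 = 32/9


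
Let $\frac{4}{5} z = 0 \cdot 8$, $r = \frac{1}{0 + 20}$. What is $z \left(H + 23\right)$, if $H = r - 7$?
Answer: $0$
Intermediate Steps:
$r = \frac{1}{20} \approx 0.05$
$H = - \frac{139}{20}$ ($H = \frac{1}{20} - 7 = - \frac{139}{20} \approx -6.95$)
$z = 0$ ($z = \frac{5 \cdot 0 \cdot 8}{4} = \frac{5}{4} \cdot 0 = 0$)
$z \left(H + 23\right) = 0 \left(- \frac{139}{20} + 23\right) = 0 \cdot \frac{321}{20} = 0$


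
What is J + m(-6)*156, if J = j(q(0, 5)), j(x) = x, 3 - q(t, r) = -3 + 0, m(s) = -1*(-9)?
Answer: 1410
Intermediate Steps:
m(s) = 9
q(t, r) = 6 (q(t, r) = 3 - (-3 + 0) = 3 - 1*(-3) = 3 + 3 = 6)
J = 6
J + m(-6)*156 = 6 + 9*156 = 6 + 1404 = 1410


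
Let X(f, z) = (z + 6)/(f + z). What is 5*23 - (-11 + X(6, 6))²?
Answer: 15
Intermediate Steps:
X(f, z) = (6 + z)/(f + z)
5*23 - (-11 + X(6, 6))² = 5*23 - (-11 + (6 + 6)/(6 + 6))² = 115 - (-11 + 12/12)² = 115 - (-11 + (1/12)*12)² = 115 - (-11 + 1)² = 115 - 1*(-10)² = 115 - 1*100 = 115 - 100 = 15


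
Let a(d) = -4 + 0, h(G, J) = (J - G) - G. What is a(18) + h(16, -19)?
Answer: -55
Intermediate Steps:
h(G, J) = J - 2*G
a(d) = -4
a(18) + h(16, -19) = -4 + (-19 - 2*16) = -4 + (-19 - 32) = -4 - 51 = -55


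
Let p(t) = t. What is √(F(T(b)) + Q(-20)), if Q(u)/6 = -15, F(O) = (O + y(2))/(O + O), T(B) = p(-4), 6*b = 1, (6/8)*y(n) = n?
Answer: 7*I*√66/6 ≈ 9.478*I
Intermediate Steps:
y(n) = 4*n/3
b = ⅙ (b = (⅙)*1 = ⅙ ≈ 0.16667)
T(B) = -4
F(O) = (8/3 + O)/(2*O) (F(O) = (O + (4/3)*2)/(O + O) = (O + 8/3)/((2*O)) = (8/3 + O)*(1/(2*O)) = (8/3 + O)/(2*O))
Q(u) = -90 (Q(u) = 6*(-15) = -90)
√(F(T(b)) + Q(-20)) = √((⅙)*(8 + 3*(-4))/(-4) - 90) = √((⅙)*(-¼)*(8 - 12) - 90) = √((⅙)*(-¼)*(-4) - 90) = √(⅙ - 90) = √(-539/6) = 7*I*√66/6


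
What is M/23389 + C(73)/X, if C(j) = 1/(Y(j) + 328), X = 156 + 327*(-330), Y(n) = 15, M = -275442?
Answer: -10180232226313/864448598958 ≈ -11.777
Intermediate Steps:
X = -107754 (X = 156 - 107910 = -107754)
C(j) = 1/343 (C(j) = 1/(15 + 328) = 1/343)
M/23389 + C(73)/X = -275442/23389 + (1/343)/(-107754) = -275442*1/23389 + (1/343)*(-1/107754) = -275442/23389 - 1/36959622 = -10180232226313/864448598958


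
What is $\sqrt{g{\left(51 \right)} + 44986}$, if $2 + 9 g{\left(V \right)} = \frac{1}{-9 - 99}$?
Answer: $\frac{5 \sqrt{5247141}}{54} \approx 212.1$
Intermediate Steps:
$g{\left(V \right)} = - \frac{217}{972}$ ($g{\left(V \right)} = - \frac{2}{9} + \frac{1}{9 \left(-9 - 99\right)} = - \frac{2}{9} + \frac{1}{9 \left(-108\right)} = - \frac{2}{9} + \frac{1}{9} \left(- \frac{1}{108}\right) = - \frac{2}{9} - \frac{1}{972} = - \frac{217}{972}$)
$\sqrt{g{\left(51 \right)} + 44986} = \sqrt{- \frac{217}{972} + 44986} = \sqrt{\frac{43726175}{972}} = \frac{5 \sqrt{5247141}}{54}$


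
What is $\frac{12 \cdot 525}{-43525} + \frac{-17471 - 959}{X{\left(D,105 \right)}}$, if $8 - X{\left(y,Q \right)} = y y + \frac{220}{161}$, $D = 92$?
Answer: $\frac{2411407579}{1185304138} \approx 2.0344$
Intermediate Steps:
$X{\left(y,Q \right)} = \frac{1068}{161} - y^{2}$ ($X{\left(y,Q \right)} = 8 - \left(y y + \frac{220}{161}\right) = 8 - \left(y^{2} + 220 \cdot \frac{1}{161}\right) = 8 - \left(y^{2} + \frac{220}{161}\right) = 8 - \left(\frac{220}{161} + y^{2}\right) = \frac{1068}{161} - y^{2}$)
$\frac{12 \cdot 525}{-43525} + \frac{-17471 - 959}{X{\left(D,105 \right)}} = \frac{12 \cdot 525}{-43525} + \frac{-17471 - 959}{\frac{1068}{161} - 92^{2}} = 6300 \left(- \frac{1}{43525}\right) - \frac{18430}{\frac{1068}{161} - 8464} = - \frac{252}{1741} - \frac{18430}{\frac{1068}{161} - 8464} = - \frac{252}{1741} - \frac{18430}{- \frac{1361636}{161}} = - \frac{252}{1741} - - \frac{1483615}{680818} = - \frac{252}{1741} + \frac{1483615}{680818} = \frac{2411407579}{1185304138}$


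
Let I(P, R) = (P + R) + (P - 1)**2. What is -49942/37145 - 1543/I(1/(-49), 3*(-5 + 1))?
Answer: 136296157673/979179345 ≈ 139.19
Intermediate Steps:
I(P, R) = P + R + (-1 + P)**2 (I(P, R) = (P + R) + (-1 + P)**2 = P + R + (-1 + P)**2)
-49942/37145 - 1543/I(1/(-49), 3*(-5 + 1)) = -49942/37145 - 1543/(1/(-49) + 3*(-5 + 1) + (-1 + 1/(-49))**2) = -49942*1/37145 - 1543/(-1/49 + 3*(-4) + (-1 - 1/49)**2) = -49942/37145 - 1543/(-1/49 - 12 + (-50/49)**2) = -49942/37145 - 1543/(-1/49 - 12 + 2500/2401) = -49942/37145 - 1543/(-26361/2401) = -49942/37145 - 1543*(-2401/26361) = -49942/37145 + 3704743/26361 = 136296157673/979179345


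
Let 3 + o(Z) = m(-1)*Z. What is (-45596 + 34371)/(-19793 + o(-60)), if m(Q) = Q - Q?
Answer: 11225/19796 ≈ 0.56703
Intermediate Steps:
m(Q) = 0
o(Z) = -3 (o(Z) = -3 + 0*Z = -3 + 0 = -3)
(-45596 + 34371)/(-19793 + o(-60)) = (-45596 + 34371)/(-19793 - 3) = -11225/(-19796) = -11225*(-1/19796) = 11225/19796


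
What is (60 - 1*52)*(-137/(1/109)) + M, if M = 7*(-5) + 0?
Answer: -119499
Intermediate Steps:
M = -35 (M = -35 + 0 = -35)
(60 - 1*52)*(-137/(1/109)) + M = (60 - 1*52)*(-137/(1/109)) - 35 = (60 - 52)*(-137/1/109) - 35 = 8*(-137*109) - 35 = 8*(-14933) - 35 = -119464 - 35 = -119499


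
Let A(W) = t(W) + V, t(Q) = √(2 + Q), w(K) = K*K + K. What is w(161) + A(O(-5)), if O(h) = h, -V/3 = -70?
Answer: 26292 + I*√3 ≈ 26292.0 + 1.732*I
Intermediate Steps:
V = 210 (V = -3*(-70) = 210)
w(K) = K + K² (w(K) = K² + K = K + K²)
A(W) = 210 + √(2 + W) (A(W) = √(2 + W) + 210 = 210 + √(2 + W))
w(161) + A(O(-5)) = 161*(1 + 161) + (210 + √(2 - 5)) = 161*162 + (210 + √(-3)) = 26082 + (210 + I*√3) = 26292 + I*√3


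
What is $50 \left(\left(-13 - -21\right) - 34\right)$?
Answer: $-1300$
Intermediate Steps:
$50 \left(\left(-13 - -21\right) - 34\right) = 50 \left(\left(-13 + 21\right) - 34\right) = 50 \left(8 - 34\right) = 50 \left(-26\right) = -1300$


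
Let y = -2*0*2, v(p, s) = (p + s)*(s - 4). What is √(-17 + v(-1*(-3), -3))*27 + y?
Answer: 27*I*√17 ≈ 111.32*I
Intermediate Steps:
v(p, s) = (-4 + s)*(p + s) (v(p, s) = (p + s)*(-4 + s) = (-4 + s)*(p + s))
y = 0 (y = 0*2 = 0)
√(-17 + v(-1*(-3), -3))*27 + y = √(-17 + ((-3)² - (-4)*(-3) - 4*(-3) - 1*(-3)*(-3)))*27 + 0 = √(-17 + (9 - 4*3 + 12 + 3*(-3)))*27 + 0 = √(-17 + (9 - 12 + 12 - 9))*27 + 0 = √(-17 + 0)*27 + 0 = √(-17)*27 + 0 = (I*√17)*27 + 0 = 27*I*√17 + 0 = 27*I*√17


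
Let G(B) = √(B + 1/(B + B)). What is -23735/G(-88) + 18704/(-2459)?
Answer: -18704/2459 + 94940*I*√18931/5163 ≈ -7.6063 + 2530.1*I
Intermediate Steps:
G(B) = √(B + 1/(2*B))
-23735/G(-88) + 18704/(-2459) = -23735*2/√(2/(-88) + 4*(-88)) + 18704/(-2459) = -23735*2/√(2*(-1/88) - 352) + 18704*(-1/2459) = -23735*2/√(-1/44 - 352) - 18704/2459 = -23735*(-4*I*√18931/5163) - 18704/2459 = -(-94940)*I*√18931/5163 - 18704/2459 = 94940*I*√18931/5163 - 18704/2459 = -18704/2459 + 94940*I*√18931/5163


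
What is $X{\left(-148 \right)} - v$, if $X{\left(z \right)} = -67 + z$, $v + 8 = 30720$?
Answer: $-30927$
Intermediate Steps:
$v = 30712$ ($v = -8 + 30720 = 30712$)
$X{\left(-148 \right)} - v = \left(-67 - 148\right) - 30712 = -215 - 30712 = -30927$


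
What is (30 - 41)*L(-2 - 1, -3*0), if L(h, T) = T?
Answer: 0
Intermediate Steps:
(30 - 41)*L(-2 - 1, -3*0) = (30 - 41)*(-3*0) = -11*0 = 0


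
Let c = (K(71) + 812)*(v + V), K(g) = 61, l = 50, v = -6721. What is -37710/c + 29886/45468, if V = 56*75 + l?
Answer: 1225632767/1816348086 ≈ 0.67478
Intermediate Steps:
V = 4250 (V = 56*75 + 50 = 4200 + 50 = 4250)
c = -2157183 (c = (61 + 812)*(-6721 + 4250) = 873*(-2471) = -2157183)
-37710/c + 29886/45468 = -37710/(-2157183) + 29886/45468 = -37710*(-1/2157183) + 29886*(1/45468) = 4190/239687 + 4981/7578 = 1225632767/1816348086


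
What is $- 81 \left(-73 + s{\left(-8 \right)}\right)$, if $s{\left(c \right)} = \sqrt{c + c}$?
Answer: $5913 - 324 i \approx 5913.0 - 324.0 i$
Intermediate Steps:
$s{\left(c \right)} = \sqrt{2} \sqrt{c}$ ($s{\left(c \right)} = \sqrt{2 c} = \sqrt{2} \sqrt{c}$)
$- 81 \left(-73 + s{\left(-8 \right)}\right) = - 81 \left(-73 + \sqrt{2} \sqrt{-8}\right) = - 81 \left(-73 + \sqrt{2} \cdot 2 i \sqrt{2}\right) = - 81 \left(-73 + 4 i\right) = 5913 - 324 i$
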